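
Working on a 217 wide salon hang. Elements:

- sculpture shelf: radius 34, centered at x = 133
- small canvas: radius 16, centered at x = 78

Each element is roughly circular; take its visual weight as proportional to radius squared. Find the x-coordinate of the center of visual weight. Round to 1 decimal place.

x ≈ 123.0

Weights ∝ r²: sculpture shelf 34² = 1156, small canvas 16² = 256; Σw = 1412.
x-moment: 1156·133 + 256·78 = 173716; centroid 173716/1412 ≈ 123.03.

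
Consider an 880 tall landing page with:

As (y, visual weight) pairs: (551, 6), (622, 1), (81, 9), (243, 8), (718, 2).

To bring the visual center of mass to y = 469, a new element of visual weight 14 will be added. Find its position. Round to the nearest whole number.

y ≈ 766

With the new element, Σw becomes 6 + 1 + 9 + 8 + 2 + 14 = 40.
y: need Σw·y = 40·469 = 18760. Existing = 6·551 + 1·622 + 9·81 + 8·243 + 2·718 = 8037. Remainder 10723 / 14 ≈ 765.93.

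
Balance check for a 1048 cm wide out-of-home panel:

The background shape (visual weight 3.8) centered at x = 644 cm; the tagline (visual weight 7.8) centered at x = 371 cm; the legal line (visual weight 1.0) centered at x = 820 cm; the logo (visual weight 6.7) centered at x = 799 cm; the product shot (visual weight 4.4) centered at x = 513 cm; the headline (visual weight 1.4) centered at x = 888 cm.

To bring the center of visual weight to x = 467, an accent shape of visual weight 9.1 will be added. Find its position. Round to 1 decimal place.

x ≈ 105.1

New total weight: (3.8 + 7.8 + 1.0 + 6.7 + 4.4 + 1.4) + 9.1 = 34.2.
x: target moment 34.2×467 = 15971.4; current 3.8·644 + 7.8·371 + 1.0·820 + 6.7·799 + 4.4·513 + 1.4·888 = 15014.7; the accent shape supplies 956.7, so x = 956.7/9.1 ≈ 105.13.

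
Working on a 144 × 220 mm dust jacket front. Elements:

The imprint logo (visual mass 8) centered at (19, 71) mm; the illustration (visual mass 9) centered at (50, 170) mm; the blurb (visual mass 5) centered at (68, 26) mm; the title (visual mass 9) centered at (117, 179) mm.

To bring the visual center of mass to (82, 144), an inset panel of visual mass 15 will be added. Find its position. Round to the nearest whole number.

(118, 186)

With the inset panel, Σw becomes 8 + 9 + 5 + 9 + 15 = 46.
x: need Σw·x = 46·82 = 3772. Existing = 8·19 + 9·50 + 5·68 + 9·117 = 1995. Remainder 1777 / 15 ≈ 118.47.
y: need Σw·y = 46·144 = 6624. Existing = 8·71 + 9·170 + 5·26 + 9·179 = 3839. Remainder 2785 / 15 ≈ 185.67.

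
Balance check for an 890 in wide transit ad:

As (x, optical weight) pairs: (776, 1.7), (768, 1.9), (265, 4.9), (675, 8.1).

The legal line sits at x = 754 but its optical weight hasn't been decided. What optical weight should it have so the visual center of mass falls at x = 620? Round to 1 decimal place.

Existing Σw = 16.6 (1.7 + 1.9 + 4.9 + 8.1); existing moment 1.7·776 + 1.9·768 + 4.9·265 + 8.1·675 = 9544.4.
Set Σw·x/Σw = 620: (9544.4 + 754w) = 620·(16.6 + w).
Rearranging, w·(754 − 620) = 620·16.6 − 9544.4 = 747.6, so w ≈ 747.6/134 = 5.58.

w ≈ 5.6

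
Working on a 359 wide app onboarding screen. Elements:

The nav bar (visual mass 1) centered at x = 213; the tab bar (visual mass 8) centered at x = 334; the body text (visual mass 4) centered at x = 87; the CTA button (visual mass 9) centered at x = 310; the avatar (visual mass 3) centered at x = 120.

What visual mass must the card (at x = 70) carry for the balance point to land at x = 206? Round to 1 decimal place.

Fixed elements: Σw = 1 + 8 + 4 + 9 + 3 = 25, Σw·x = 1·213 + 8·334 + 4·87 + 9·310 + 3·120 = 6383.
Set Σw·x/Σw = 206: (6383 + 70w) = 206·(25 + w).
So w = (206·25 − 6383)/(70 − 206) = -1233/-136 ≈ 9.07.

w ≈ 9.1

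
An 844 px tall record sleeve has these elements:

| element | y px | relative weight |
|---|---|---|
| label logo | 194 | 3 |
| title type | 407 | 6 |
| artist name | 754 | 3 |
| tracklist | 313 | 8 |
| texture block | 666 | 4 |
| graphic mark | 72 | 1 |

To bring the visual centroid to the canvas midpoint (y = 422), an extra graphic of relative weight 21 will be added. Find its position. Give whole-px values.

y ≈ 423

New total weight: (3 + 6 + 3 + 8 + 4 + 1) + 21 = 46.
Along y: (10526 + 21·y) / 46 = 422 (existing moment 3·194 + 6·407 + 3·754 + 8·313 + 4·666 + 1·72 = 10526) ⇒ y = (19412 − 10526) / 21 ≈ 423.14.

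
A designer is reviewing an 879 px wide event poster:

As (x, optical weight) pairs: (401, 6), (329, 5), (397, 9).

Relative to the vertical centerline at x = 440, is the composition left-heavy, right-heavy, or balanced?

left-heavy

Weights sum to 6 + 5 + 9 = 20.
x: (6·401 + 5·329 + 9·397) / 20 = 7624 / 20 ≈ 381.20
Since 381.2 is left of 440, the composition reads left-heavy.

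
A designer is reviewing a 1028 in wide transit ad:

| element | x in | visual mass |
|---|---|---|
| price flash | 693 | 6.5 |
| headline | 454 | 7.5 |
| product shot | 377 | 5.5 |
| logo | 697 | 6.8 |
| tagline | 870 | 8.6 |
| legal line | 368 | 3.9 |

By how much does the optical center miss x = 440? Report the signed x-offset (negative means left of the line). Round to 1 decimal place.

Σw = 6.5 + 7.5 + 5.5 + 6.8 + 8.6 + 3.9 = 38.8.
x-moment: 6.5·693 + 7.5·454 + 5.5·377 + 6.8·697 + 8.6·870 + 3.9·368 = 23639.8; centroid 23639.8/38.8 ≈ 609.27.
Offset from x = 440: 609.27 − 440 ≈ 169.27.

≈ 169.3 in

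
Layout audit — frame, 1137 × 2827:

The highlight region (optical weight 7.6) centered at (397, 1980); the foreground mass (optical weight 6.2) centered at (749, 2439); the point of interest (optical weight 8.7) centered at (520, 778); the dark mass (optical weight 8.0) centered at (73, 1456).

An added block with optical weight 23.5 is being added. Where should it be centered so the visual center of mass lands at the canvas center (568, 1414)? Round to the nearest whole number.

(762, 1182)

With the added block, Σw becomes 7.6 + 6.2 + 8.7 + 8.0 + 23.5 = 54.0.
x: target moment 54.0×568 = 30672.0; current 7.6·397 + 6.2·749 + 8.7·520 + 8.0·73 = 12769.0; the added block supplies 17903.0, so x = 17903.0/23.5 ≈ 761.83.
y: target moment 54.0×1414 = 76356.0; current 7.6·1980 + 6.2·2439 + 8.7·778 + 8.0·1456 = 48586.4; the added block supplies 27769.6, so y = 27769.6/23.5 ≈ 1181.69.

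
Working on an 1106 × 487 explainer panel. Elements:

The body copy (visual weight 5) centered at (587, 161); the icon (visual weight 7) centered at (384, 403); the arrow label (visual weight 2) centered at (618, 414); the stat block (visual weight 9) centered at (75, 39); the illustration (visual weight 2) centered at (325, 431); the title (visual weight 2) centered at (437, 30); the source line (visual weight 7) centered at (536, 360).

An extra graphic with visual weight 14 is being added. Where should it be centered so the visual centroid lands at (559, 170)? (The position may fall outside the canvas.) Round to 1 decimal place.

(1001.6, -6.2)

New total weight: (5 + 7 + 2 + 9 + 2 + 2 + 7) + 14 = 48.
x: target moment 48×559 = 26832; current 5·587 + 7·384 + 2·618 + 9·75 + 2·325 + 2·437 + 7·536 = 12810; the extra graphic supplies 14022, so x = 14022/14 ≈ 1001.57.
y: target moment 48×170 = 8160; current 5·161 + 7·403 + 2·414 + 9·39 + 2·431 + 2·30 + 7·360 = 8247; the extra graphic supplies -87, so y = -87/14 ≈ -6.21.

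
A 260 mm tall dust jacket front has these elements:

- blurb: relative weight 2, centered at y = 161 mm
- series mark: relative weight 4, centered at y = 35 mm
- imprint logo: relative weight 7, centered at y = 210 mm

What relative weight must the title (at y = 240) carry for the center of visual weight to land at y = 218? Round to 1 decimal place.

w ≈ 41.0

Fixed elements: Σw = 2 + 4 + 7 = 13, Σw·y = 2·161 + 4·35 + 7·210 = 1932.
For the centroid to hit 218: (1932 + w·240) / (13 + w) = 218.
Solving: w = (218·13 − 1932) / (240 − 218) = 902 / 22 ≈ 41.00.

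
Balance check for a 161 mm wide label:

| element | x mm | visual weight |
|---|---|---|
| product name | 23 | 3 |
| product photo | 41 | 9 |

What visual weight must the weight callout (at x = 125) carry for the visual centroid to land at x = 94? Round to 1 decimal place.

w ≈ 22.3

Fixed elements: Σw = 3 + 9 = 12, Σw·x = 3·23 + 9·41 = 438.
For the centroid to hit 94: (438 + w·125) / (12 + w) = 94.
Solving: w = (94·12 − 438) / (125 − 94) = 690 / 31 ≈ 22.26.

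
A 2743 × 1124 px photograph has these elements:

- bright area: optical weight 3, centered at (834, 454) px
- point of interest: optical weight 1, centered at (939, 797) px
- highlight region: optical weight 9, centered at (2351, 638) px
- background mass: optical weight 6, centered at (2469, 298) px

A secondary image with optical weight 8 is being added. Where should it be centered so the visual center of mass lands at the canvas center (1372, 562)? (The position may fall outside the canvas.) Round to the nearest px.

New total weight: (3 + 1 + 9 + 6) + 8 = 27.
x: need Σw·x = 27·1372 = 37044. Existing = 3·834 + 1·939 + 9·2351 + 6·2469 = 39414. Remainder -2370 / 8 ≈ -296.25.
y: need Σw·y = 27·562 = 15174. Existing = 3·454 + 1·797 + 9·638 + 6·298 = 9689. Remainder 5485 / 8 ≈ 685.62.

(-296, 686)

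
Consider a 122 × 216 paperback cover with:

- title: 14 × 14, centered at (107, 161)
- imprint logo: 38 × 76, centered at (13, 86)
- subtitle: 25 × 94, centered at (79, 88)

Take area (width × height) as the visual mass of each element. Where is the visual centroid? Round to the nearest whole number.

(45, 90)

Taking area as weight: title 14·14 = 196, imprint logo 38·76 = 2888, subtitle 25·94 = 2350. Sum 5434.
x: (196·107 + 2888·13 + 2350·79) / 5434 = 244166 / 5434 ≈ 44.93
y: (196·161 + 2888·86 + 2350·88) / 5434 = 486724 / 5434 ≈ 89.57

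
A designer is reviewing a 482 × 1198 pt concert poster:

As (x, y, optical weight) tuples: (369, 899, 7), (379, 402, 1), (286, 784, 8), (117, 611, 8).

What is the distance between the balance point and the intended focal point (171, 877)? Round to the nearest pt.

Weights sum to 7 + 1 + 8 + 8 = 24.
Σw·x = 7·369 + 1·379 + 8·286 + 8·117 = 6186, so x̄ = 6186/24 ≈ 257.75.
Σw·y = 7·899 + 1·402 + 8·784 + 8·611 = 17855, so ȳ = 17855/24 ≈ 743.96.
From (171, 877): dx = 86.75, dy = -133.04, so the distance is √(dx²+dy²) ≈ 158.83.

≈ 159 pt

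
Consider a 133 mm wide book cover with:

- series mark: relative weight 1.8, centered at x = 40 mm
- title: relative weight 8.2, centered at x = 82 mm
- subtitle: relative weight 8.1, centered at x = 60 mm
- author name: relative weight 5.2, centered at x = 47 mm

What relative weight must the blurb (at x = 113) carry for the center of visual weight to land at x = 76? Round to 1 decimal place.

w ≈ 8.0

Known weights sum to 1.8 + 8.2 + 8.1 + 5.2 = 23.3; their moment is 1.8·40 + 8.2·82 + 8.1·60 + 5.2·47 = 1474.8.
Set Σw·x/Σw = 76: (1474.8 + 113w) = 76·(23.3 + w).
So w = (76·23.3 − 1474.8)/(113 − 76) = 296.0/37 ≈ 8.00.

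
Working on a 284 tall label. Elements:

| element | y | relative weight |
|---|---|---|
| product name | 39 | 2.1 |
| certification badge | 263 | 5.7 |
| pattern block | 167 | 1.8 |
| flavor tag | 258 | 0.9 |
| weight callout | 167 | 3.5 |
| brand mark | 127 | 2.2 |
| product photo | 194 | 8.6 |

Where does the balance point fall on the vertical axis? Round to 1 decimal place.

y ≈ 187.3

Weights sum to 2.1 + 5.7 + 1.8 + 0.9 + 3.5 + 2.2 + 8.6 = 24.8.
Σw·y = 2.1·39 + 5.7·263 + 1.8·167 + 0.9·258 + 3.5·167 + 2.2·127 + 8.6·194 = 4646.1, so ȳ = 4646.1/24.8 ≈ 187.34.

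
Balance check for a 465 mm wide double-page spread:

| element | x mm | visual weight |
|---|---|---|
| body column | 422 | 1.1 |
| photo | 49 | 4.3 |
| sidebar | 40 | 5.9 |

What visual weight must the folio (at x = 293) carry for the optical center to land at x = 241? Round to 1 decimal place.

w ≈ 34.9

Existing Σw = 11.3 (1.1 + 4.3 + 5.9); existing moment 1.1·422 + 4.3·49 + 5.9·40 = 910.9.
For the centroid to hit 241: (910.9 + w·293) / (11.3 + w) = 241.
So w = (241·11.3 − 910.9)/(293 − 241) = 1812.4/52 ≈ 34.85.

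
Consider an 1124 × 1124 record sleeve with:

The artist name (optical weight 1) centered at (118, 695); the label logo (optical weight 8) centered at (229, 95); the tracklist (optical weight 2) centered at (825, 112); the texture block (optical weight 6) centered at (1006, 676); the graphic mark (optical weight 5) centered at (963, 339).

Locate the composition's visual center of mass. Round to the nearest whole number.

(657, 338)

Weights sum to 1 + 8 + 2 + 6 + 5 = 22.
x-moment: 1·118 + 8·229 + 2·825 + 6·1006 + 5·963 = 14451; centroid 14451/22 ≈ 656.86.
y-moment: 1·695 + 8·95 + 2·112 + 6·676 + 5·339 = 7430; centroid 7430/22 ≈ 337.73.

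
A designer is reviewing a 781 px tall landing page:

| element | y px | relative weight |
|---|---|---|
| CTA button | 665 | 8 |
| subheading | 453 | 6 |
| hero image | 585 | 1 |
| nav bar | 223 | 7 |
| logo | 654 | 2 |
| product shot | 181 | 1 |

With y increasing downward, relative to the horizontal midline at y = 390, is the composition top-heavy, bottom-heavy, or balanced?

Σw = 8 + 6 + 1 + 7 + 2 + 1 = 25.
Σw·y = 11673; ȳ = 11673/25 ≈ 466.92.
Since 466.9 is below (larger y than) 390, the composition reads bottom-heavy.

bottom-heavy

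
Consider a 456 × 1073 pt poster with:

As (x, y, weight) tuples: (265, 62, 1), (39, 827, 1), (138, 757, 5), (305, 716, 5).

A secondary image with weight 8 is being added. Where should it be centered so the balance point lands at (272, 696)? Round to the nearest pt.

(365, 708)

With the secondary image, Σw becomes 1 + 1 + 5 + 5 + 8 = 20.
x: target moment 20×272 = 5440; current 1·265 + 1·39 + 5·138 + 5·305 = 2519; the secondary image supplies 2921, so x = 2921/8 ≈ 365.12.
y: target moment 20×696 = 13920; current 1·62 + 1·827 + 5·757 + 5·716 = 8254; the secondary image supplies 5666, so y = 5666/8 ≈ 708.25.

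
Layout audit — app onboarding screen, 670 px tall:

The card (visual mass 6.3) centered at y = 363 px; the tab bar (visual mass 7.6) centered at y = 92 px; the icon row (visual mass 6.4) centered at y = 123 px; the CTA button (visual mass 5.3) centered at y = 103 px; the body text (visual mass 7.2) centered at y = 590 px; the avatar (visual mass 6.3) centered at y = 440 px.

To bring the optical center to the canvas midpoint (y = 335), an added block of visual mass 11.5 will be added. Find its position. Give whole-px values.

y ≈ 488

With the added block, Σw becomes 6.3 + 7.6 + 6.4 + 5.3 + 7.2 + 6.3 + 11.5 = 50.6.
Along y: (11339.2 + 11.5·y) / 50.6 = 335 (existing moment 6.3·363 + 7.6·92 + 6.4·123 + 5.3·103 + 7.2·590 + 6.3·440 = 11339.2) ⇒ y = (16951.0 − 11339.2) / 11.5 ≈ 487.98.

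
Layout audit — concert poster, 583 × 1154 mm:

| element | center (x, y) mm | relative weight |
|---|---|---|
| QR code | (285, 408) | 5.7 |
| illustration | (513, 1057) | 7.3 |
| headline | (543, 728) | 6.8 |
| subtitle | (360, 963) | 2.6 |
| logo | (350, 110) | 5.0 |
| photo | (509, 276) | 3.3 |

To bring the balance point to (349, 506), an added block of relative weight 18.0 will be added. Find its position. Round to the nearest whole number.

(198, 316)

With the added block, Σw becomes 5.7 + 7.3 + 6.8 + 2.6 + 5.0 + 3.3 + 18.0 = 48.7.
x: target moment 48.7×349 = 16996.3; current 5.7·285 + 7.3·513 + 6.8·543 + 2.6·360 + 5.0·350 + 3.3·509 = 13427.5; the added block supplies 3568.8, so x = 3568.8/18.0 ≈ 198.27.
y: target moment 48.7×506 = 24642.2; current 5.7·408 + 7.3·1057 + 6.8·728 + 2.6·963 + 5.0·110 + 3.3·276 = 18956.7; the added block supplies 5685.5, so y = 5685.5/18.0 ≈ 315.86.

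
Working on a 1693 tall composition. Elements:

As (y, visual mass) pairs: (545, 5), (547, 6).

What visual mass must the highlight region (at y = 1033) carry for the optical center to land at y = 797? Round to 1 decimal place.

w ≈ 11.7

Existing Σw = 11 (5 + 6); existing moment 5·545 + 6·547 = 6007.
Set Σw·y/Σw = 797: (6007 + 1033w) = 797·(11 + w).
Rearranging, w·(1033 − 797) = 797·11 − 6007 = 2760, so w ≈ 2760/236 = 11.69.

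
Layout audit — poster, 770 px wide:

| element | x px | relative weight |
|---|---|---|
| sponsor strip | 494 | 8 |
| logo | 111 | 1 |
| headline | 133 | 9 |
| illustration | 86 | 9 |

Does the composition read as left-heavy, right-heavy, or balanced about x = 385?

left-heavy

Weights sum to 8 + 1 + 9 + 9 = 27.
x: (8·494 + 1·111 + 9·133 + 9·86) / 27 = 6034 / 27 ≈ 223.48
223.5 lies left of the midline 385, so the layout is left-heavy.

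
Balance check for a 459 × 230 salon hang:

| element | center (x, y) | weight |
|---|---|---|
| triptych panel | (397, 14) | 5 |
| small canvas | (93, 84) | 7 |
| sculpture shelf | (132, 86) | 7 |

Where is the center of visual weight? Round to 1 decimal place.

Σw = 5 + 7 + 7 = 19.
x-moment: 5·397 + 7·93 + 7·132 = 3560; centroid 3560/19 ≈ 187.37.
y-moment: 5·14 + 7·84 + 7·86 = 1260; centroid 1260/19 ≈ 66.32.

(187.4, 66.3)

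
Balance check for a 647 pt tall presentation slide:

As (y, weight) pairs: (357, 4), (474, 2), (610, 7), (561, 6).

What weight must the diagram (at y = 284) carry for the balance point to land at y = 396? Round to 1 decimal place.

Existing Σw = 19 (4 + 2 + 7 + 6); existing moment 4·357 + 2·474 + 7·610 + 6·561 = 10012.
Set Σw·y/Σw = 396: (10012 + 284w) = 396·(19 + w).
Rearranging, w·(284 − 396) = 396·19 − 10012 = -2488, so w ≈ -2488/-112 = 22.21.

w ≈ 22.2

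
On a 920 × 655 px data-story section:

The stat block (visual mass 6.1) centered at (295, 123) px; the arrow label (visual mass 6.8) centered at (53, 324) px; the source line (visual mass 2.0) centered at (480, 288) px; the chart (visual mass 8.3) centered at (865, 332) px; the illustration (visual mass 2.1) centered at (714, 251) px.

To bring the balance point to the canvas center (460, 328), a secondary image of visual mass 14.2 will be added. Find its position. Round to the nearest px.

(449, 433)

With the secondary image, Σw becomes 6.1 + 6.8 + 2.0 + 8.3 + 2.1 + 14.2 = 39.5.
Along x: (11798.8 + 14.2·x) / 39.5 = 460 (existing moment 6.1·295 + 6.8·53 + 2.0·480 + 8.3·865 + 2.1·714 = 11798.8) ⇒ x = (18170.0 − 11798.8) / 14.2 ≈ 448.68.
Along y: (6812.2 + 14.2·y) / 39.5 = 328 (existing moment 6.1·123 + 6.8·324 + 2.0·288 + 8.3·332 + 2.1·251 = 6812.2) ⇒ y = (12956.0 − 6812.2) / 14.2 ≈ 432.66.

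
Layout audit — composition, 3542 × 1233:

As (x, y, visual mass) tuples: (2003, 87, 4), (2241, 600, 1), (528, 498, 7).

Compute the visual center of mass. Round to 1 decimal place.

Weights sum to 4 + 1 + 7 = 12.
x: (4·2003 + 1·2241 + 7·528) / 12 = 13949 / 12 ≈ 1162.42
y: (4·87 + 1·600 + 7·498) / 12 = 4434 / 12 ≈ 369.50

(1162.4, 369.5)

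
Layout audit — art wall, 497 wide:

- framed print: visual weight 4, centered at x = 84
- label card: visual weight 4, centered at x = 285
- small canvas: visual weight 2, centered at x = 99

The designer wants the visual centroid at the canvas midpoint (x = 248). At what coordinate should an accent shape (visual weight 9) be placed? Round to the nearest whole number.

x ≈ 338

After adding the accent shape, total weight = 4 + 4 + 2 + 9 = 19.
Along x: (1674 + 9·x) / 19 = 248 (existing moment 4·84 + 4·285 + 2·99 = 1674) ⇒ x = (4712 − 1674) / 9 ≈ 337.56.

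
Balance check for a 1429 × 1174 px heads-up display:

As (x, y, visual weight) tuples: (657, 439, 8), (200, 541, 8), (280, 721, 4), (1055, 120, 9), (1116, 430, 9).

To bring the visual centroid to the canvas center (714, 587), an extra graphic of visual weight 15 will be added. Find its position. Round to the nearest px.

With the extra graphic, Σw becomes 8 + 8 + 4 + 9 + 9 + 15 = 53.
x: need Σw·x = 53·714 = 37842. Existing = 8·657 + 8·200 + 4·280 + 9·1055 + 9·1116 = 27515. Remainder 10327 / 15 ≈ 688.47.
y: need Σw·y = 53·587 = 31111. Existing = 8·439 + 8·541 + 4·721 + 9·120 + 9·430 = 15674. Remainder 15437 / 15 ≈ 1029.13.

(688, 1029)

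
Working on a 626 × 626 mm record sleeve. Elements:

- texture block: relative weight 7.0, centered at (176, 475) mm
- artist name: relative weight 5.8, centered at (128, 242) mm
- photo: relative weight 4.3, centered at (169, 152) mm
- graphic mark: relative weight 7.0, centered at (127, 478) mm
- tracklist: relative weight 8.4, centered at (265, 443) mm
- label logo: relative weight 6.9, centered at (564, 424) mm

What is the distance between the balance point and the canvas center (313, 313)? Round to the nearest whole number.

Σw = 7.0 + 5.8 + 4.3 + 7.0 + 8.4 + 6.9 = 39.4.
x: moment 9707.7 / weight 39.4 ≈ 246.39
y: moment 15375.0 / weight 39.4 ≈ 390.23
Offset from (313, 313): Δx ≈ -66.61, Δy ≈ 77.23; distance = √(Δx² + Δy²) ≈ 101.99.

≈ 102 mm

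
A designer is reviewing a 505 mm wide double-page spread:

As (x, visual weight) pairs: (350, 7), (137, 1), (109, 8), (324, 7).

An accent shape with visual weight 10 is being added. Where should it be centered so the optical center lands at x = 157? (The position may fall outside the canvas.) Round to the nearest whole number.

New total weight: (7 + 1 + 8 + 7) + 10 = 33.
Along x: (5727 + 10·x) / 33 = 157 (existing moment 7·350 + 1·137 + 8·109 + 7·324 = 5727) ⇒ x = (5181 − 5727) / 10 ≈ -54.60.

x ≈ -55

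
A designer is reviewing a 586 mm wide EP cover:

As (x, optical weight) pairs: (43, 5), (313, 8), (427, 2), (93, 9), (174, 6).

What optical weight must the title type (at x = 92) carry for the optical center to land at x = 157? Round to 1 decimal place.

w ≈ 11.4

Existing Σw = 30 (5 + 8 + 2 + 9 + 6); existing moment 5·43 + 8·313 + 2·427 + 9·93 + 6·174 = 5454.
Set Σw·x/Σw = 157: (5454 + 92w) = 157·(30 + w).
Rearranging, w·(92 − 157) = 157·30 − 5454 = -744, so w ≈ -744/-65 = 11.45.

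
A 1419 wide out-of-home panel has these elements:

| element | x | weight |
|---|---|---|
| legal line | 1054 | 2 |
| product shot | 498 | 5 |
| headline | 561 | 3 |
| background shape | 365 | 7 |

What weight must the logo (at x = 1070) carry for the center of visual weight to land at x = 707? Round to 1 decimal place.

w ≈ 8.8

Existing Σw = 17 (2 + 5 + 3 + 7); existing moment 2·1054 + 5·498 + 3·561 + 7·365 = 8836.
For the centroid to hit 707: (8836 + w·1070) / (17 + w) = 707.
So w = (707·17 − 8836)/(1070 − 707) = 3183/363 ≈ 8.77.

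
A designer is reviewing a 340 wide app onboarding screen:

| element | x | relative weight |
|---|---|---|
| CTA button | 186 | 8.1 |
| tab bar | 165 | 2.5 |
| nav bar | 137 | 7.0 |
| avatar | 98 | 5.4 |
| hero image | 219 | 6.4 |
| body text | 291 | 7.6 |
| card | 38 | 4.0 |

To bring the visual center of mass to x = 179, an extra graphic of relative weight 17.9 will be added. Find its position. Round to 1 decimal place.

x ≈ 188.3

New total weight: (8.1 + 2.5 + 7.0 + 5.4 + 6.4 + 7.6 + 4.0) + 17.9 = 58.9.
x: target moment 58.9×179 = 10543.1; current 8.1·186 + 2.5·165 + 7.0·137 + 5.4·98 + 6.4·219 + 7.6·291 + 4.0·38 = 7172.5; the extra graphic supplies 3370.6, so x = 3370.6/17.9 ≈ 188.30.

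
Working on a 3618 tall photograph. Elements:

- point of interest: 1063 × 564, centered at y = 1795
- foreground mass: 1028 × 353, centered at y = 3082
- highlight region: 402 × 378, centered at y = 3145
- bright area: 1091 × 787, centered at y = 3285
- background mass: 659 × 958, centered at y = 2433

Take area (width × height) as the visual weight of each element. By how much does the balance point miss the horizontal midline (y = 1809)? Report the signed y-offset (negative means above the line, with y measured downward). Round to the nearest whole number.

Taking area as weight: point of interest 1063·564 = 599532, foreground mass 1028·353 = 362884, highlight region 402·378 = 151956, bright area 1091·787 = 858617, background mass 659·958 = 631322. Sum 2604311.
y-moment: 599532·1795 + 362884·3082 + 151956·3145 + 858617·3285 + 631322·2433 = 7029033319; centroid 7029033319/2604311 ≈ 2699.00.
Offset from y = 1809: 2699.00 − 1809 ≈ 890.00.

≈ 890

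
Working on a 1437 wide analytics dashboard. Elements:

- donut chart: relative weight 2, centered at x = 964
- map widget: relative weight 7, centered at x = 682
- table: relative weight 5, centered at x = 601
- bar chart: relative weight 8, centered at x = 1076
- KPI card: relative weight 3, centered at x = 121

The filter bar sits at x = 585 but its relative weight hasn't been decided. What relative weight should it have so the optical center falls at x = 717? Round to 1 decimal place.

Known weights sum to 2 + 7 + 5 + 8 + 3 = 25; their moment is 2·964 + 7·682 + 5·601 + 8·1076 + 3·121 = 18678.
For the centroid to hit 717: (18678 + w·585) / (25 + w) = 717.
Solving: w = (717·25 − 18678) / (585 − 717) = -753 / -132 ≈ 5.70.

w ≈ 5.7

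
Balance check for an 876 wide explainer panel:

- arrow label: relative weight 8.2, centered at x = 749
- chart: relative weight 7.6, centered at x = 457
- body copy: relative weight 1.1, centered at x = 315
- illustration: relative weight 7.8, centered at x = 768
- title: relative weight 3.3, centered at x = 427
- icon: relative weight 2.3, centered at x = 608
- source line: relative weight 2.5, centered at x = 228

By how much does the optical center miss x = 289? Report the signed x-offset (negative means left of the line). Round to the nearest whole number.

≈ 300

Σw = 8.2 + 7.6 + 1.1 + 7.8 + 3.3 + 2.3 + 2.5 = 32.8.
Σw·x = 19329.4; x̄ = 19329.4/32.8 ≈ 589.31.
Against x = 289, that's 589.31 − 289 = 300.31.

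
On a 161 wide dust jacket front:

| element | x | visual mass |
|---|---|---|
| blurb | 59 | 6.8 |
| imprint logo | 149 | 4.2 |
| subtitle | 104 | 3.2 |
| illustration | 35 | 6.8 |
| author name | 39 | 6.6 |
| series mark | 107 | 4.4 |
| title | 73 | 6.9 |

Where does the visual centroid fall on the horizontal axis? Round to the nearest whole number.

Total weight = 6.8 + 4.2 + 3.2 + 6.8 + 6.6 + 4.4 + 6.9 = 38.9.
x: moment 2829.7 / weight 38.9 ≈ 72.74

x ≈ 73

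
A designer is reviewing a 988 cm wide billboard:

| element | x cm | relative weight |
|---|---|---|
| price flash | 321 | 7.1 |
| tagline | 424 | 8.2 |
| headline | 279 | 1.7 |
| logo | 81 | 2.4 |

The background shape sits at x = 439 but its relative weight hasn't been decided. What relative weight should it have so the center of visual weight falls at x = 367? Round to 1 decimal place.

Fixed elements: Σw = 7.1 + 8.2 + 1.7 + 2.4 = 19.4, Σw·x = 7.1·321 + 8.2·424 + 1.7·279 + 2.4·81 = 6424.6.
Set Σw·x/Σw = 367: (6424.6 + 439w) = 367·(19.4 + w).
Solving: w = (367·19.4 − 6424.6) / (439 − 367) = 695.2 / 72 ≈ 9.66.

w ≈ 9.7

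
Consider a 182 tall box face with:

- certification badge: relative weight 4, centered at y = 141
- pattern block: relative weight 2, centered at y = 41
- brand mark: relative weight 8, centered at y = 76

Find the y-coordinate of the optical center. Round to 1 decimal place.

y ≈ 89.6

Total weight = 4 + 2 + 8 = 14.
y: (4·141 + 2·41 + 8·76) / 14 = 1254 / 14 ≈ 89.57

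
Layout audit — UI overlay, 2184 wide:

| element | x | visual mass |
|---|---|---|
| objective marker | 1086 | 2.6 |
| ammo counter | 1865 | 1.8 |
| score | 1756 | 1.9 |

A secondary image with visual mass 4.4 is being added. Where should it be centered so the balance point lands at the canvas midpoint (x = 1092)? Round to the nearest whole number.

New total weight: (2.6 + 1.8 + 1.9) + 4.4 = 10.7.
Along x: (9517.0 + 4.4·x) / 10.7 = 1092 (existing moment 2.6·1086 + 1.8·1865 + 1.9·1756 = 9517.0) ⇒ x = (11684.4 − 9517.0) / 4.4 ≈ 492.59.

x ≈ 493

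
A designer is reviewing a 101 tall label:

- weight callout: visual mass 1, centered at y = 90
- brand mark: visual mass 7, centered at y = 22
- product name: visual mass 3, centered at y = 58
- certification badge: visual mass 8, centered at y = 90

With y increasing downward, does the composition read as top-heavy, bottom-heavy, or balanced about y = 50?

bottom-heavy

Total weight = 1 + 7 + 3 + 8 = 19.
y: (1·90 + 7·22 + 3·58 + 8·90) / 19 = 1138 / 19 ≈ 59.89
59.9 vs midline 50 → bottom-heavy.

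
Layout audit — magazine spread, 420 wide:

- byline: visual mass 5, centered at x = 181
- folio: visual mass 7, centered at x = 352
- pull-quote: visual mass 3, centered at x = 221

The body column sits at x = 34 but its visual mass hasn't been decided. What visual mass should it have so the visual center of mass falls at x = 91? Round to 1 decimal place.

Fixed elements: Σw = 5 + 7 + 3 = 15, Σw·x = 5·181 + 7·352 + 3·221 = 4032.
Set Σw·x/Σw = 91: (4032 + 34w) = 91·(15 + w).
Solving: w = (91·15 − 4032) / (34 − 91) = -2667 / -57 ≈ 46.79.

w ≈ 46.8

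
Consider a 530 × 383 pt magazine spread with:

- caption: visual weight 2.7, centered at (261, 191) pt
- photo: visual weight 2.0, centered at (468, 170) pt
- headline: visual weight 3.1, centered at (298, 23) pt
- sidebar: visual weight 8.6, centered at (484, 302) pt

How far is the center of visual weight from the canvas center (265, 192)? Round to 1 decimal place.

Total weight = 2.7 + 2.0 + 3.1 + 8.6 = 16.4.
x-moment: 2.7·261 + 2.0·468 + 3.1·298 + 8.6·484 = 6726.9; centroid 6726.9/16.4 ≈ 410.18.
y-moment: 2.7·191 + 2.0·170 + 3.1·23 + 8.6·302 = 3524.2; centroid 3524.2/16.4 ≈ 214.89.
From (265, 192): dx = 145.18, dy = 22.89, so the distance is √(dx²+dy²) ≈ 146.97.

≈ 147.0 pt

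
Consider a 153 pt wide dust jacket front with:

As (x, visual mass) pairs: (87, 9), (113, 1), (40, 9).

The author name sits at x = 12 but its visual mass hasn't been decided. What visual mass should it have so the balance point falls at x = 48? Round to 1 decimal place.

Fixed elements: Σw = 9 + 1 + 9 = 19, Σw·x = 9·87 + 1·113 + 9·40 = 1256.
Balance at x = 48 requires (1256 + w·12) / (19 + w) = 48.
So w = (48·19 − 1256)/(12 − 48) = -344/-36 ≈ 9.56.

w ≈ 9.6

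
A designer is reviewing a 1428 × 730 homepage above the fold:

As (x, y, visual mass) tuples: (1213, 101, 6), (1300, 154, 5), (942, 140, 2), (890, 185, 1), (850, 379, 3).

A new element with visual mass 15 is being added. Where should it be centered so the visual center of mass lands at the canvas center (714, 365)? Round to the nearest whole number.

New total weight: (6 + 5 + 2 + 1 + 3) + 15 = 32.
Along x: (19102 + 15·x) / 32 = 714 (existing moment 6·1213 + 5·1300 + 2·942 + 1·890 + 3·850 = 19102) ⇒ x = (22848 − 19102) / 15 ≈ 249.73.
Along y: (2978 + 15·y) / 32 = 365 (existing moment 6·101 + 5·154 + 2·140 + 1·185 + 3·379 = 2978) ⇒ y = (11680 − 2978) / 15 ≈ 580.13.

(250, 580)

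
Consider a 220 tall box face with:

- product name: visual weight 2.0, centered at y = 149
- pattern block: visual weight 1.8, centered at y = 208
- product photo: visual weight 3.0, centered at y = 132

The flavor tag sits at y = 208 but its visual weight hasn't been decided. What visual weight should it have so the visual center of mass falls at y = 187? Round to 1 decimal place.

w ≈ 9.7

Existing Σw = 6.8 (2.0 + 1.8 + 3.0); existing moment 2.0·149 + 1.8·208 + 3.0·132 = 1068.4.
For the centroid to hit 187: (1068.4 + w·208) / (6.8 + w) = 187.
Rearranging, w·(208 − 187) = 187·6.8 − 1068.4 = 203.2, so w ≈ 203.2/21 = 9.68.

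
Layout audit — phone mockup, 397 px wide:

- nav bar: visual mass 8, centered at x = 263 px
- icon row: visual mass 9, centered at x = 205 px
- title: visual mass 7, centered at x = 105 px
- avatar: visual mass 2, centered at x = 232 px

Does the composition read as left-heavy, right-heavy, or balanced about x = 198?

balanced

Total weight = 8 + 9 + 7 + 2 = 26.
x: (8·263 + 9·205 + 7·105 + 2·232) / 26 = 5148 / 26 ≈ 198.00
The centroid 198.00 matches the midline at 198, so the layout is balanced.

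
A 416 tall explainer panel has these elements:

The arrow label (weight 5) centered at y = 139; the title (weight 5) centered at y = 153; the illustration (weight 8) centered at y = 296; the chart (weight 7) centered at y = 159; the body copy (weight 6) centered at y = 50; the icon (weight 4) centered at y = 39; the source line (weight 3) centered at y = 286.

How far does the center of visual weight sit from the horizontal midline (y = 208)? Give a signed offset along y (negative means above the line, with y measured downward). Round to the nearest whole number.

Weights sum to 5 + 5 + 8 + 7 + 6 + 4 + 3 = 38.
Σw·y = 6255; ȳ = 6255/38 ≈ 164.61.
Offset from y = 208: 164.61 − 208 ≈ -43.39.

≈ -43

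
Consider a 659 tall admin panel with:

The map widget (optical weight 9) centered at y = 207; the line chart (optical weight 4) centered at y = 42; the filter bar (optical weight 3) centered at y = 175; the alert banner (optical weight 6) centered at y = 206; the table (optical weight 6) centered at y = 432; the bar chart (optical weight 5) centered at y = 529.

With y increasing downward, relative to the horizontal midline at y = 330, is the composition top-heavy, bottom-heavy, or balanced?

top-heavy

Total weight = 9 + 4 + 3 + 6 + 6 + 5 = 33.
Σw·y = 9·207 + 4·42 + 3·175 + 6·206 + 6·432 + 5·529 = 9029, so ȳ = 9029/33 ≈ 273.61.
273.6 lies above (smaller y than) the midline 330, so the layout is top-heavy.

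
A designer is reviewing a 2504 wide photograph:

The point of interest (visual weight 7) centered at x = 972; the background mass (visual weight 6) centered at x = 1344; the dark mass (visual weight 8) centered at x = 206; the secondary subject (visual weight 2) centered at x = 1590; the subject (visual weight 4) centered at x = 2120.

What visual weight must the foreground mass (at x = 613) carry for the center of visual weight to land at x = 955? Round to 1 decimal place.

w ≈ 7.0

Existing Σw = 27 (7 + 6 + 8 + 2 + 4); existing moment 7·972 + 6·1344 + 8·206 + 2·1590 + 4·2120 = 28176.
Set Σw·x/Σw = 955: (28176 + 613w) = 955·(27 + w).
So w = (955·27 − 28176)/(613 − 955) = -2391/-342 ≈ 6.99.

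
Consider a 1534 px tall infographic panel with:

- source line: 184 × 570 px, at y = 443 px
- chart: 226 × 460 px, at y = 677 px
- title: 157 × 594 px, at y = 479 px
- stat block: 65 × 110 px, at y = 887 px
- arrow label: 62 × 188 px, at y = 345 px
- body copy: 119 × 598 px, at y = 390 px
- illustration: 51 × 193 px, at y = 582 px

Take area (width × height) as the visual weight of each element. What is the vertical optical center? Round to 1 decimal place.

y ≈ 511.0

Areas → weights: source line 184·570 = 104880, chart 226·460 = 103960, title 157·594 = 93258, stat block 65·110 = 7150, arrow label 62·188 = 11656, body copy 119·598 = 71162, illustration 51·193 = 9843; Σw = 401909.
Σw·y = 104880·443 + 103960·677 + 93258·479 + 7150·887 + 11656·345 + 71162·390 + 9843·582 = 205358518, so ȳ = 205358518/401909 ≈ 510.96.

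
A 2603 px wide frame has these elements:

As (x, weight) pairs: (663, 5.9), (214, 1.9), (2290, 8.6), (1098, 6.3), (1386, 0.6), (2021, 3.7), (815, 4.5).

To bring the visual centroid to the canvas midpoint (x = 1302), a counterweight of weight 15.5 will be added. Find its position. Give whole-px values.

New total weight: (5.9 + 1.9 + 8.6 + 6.3 + 0.6 + 3.7 + 4.5) + 15.5 = 47.0.
x: target moment 47.0×1302 = 61194.0; current 5.9·663 + 1.9·214 + 8.6·2290 + 6.3·1098 + 0.6·1386 + 3.7·2021 + 4.5·815 = 42906.5; the counterweight supplies 18287.5, so x = 18287.5/15.5 ≈ 1179.84.

x ≈ 1180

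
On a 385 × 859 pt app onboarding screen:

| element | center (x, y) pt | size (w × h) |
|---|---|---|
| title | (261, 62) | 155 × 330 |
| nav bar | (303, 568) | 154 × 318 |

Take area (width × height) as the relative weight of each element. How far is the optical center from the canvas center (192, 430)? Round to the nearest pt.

Taking area as weight: title 155·330 = 51150, nav bar 154·318 = 48972. Sum 100122.
Σw·x = 51150·261 + 48972·303 = 28188666, so x̄ = 28188666/100122 ≈ 281.54.
Σw·y = 51150·62 + 48972·568 = 30987396, so ȳ = 30987396/100122 ≈ 309.50.
Offset from (192, 430): Δx ≈ 89.54, Δy ≈ -120.50; distance = √(Δx² + Δy²) ≈ 150.13.

≈ 150 pt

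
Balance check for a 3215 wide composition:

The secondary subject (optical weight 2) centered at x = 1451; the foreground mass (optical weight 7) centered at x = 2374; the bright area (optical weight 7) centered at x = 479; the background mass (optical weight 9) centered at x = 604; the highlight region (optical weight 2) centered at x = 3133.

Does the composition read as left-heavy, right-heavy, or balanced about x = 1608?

left-heavy

Weights sum to 2 + 7 + 7 + 9 + 2 = 27.
x: (2·1451 + 7·2374 + 7·479 + 9·604 + 2·3133) / 27 = 34575 / 27 ≈ 1280.56
1280.6 vs midline 1608 → left-heavy.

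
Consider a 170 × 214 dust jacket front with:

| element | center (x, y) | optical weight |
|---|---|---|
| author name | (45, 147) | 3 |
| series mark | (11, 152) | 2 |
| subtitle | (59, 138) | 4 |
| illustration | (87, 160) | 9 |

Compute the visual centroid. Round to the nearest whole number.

Total weight = 3 + 2 + 4 + 9 = 18.
x: (3·45 + 2·11 + 4·59 + 9·87) / 18 = 1176 / 18 ≈ 65.33
y: (3·147 + 2·152 + 4·138 + 9·160) / 18 = 2737 / 18 ≈ 152.06

(65, 152)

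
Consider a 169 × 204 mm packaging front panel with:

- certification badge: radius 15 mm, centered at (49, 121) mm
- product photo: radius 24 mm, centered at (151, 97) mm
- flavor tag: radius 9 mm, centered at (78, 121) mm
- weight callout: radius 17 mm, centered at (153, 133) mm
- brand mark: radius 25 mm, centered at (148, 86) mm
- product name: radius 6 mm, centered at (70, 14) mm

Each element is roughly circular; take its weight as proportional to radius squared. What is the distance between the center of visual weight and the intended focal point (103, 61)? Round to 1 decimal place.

r² weights: certification badge 15² = 225, product photo 24² = 576, flavor tag 9² = 81, weight callout 17² = 289, brand mark 25² = 625, product name 6² = 36. Total = 1832.
Σw·x = 225·49 + 576·151 + 81·78 + 289·153 + 625·148 + 36·70 = 243556, so x̄ = 243556/1832 ≈ 132.95.
Σw·y = 225·121 + 576·97 + 81·121 + 289·133 + 625·86 + 36·14 = 185589, so ȳ = 185589/1832 ≈ 101.30.
From (103, 61): dx = 29.95, dy = 40.30, so the distance is √(dx²+dy²) ≈ 50.21.

≈ 50.2 mm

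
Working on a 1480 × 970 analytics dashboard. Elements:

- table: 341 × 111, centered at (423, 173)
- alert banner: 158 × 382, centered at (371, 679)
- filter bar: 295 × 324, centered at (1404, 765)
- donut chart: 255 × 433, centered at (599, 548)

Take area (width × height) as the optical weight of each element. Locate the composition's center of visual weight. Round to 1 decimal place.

(784.8, 595.5)

Taking area as weight: table 341·111 = 37851, alert banner 158·382 = 60356, filter bar 295·324 = 95580, donut chart 255·433 = 110415. Sum 304202.
Σw·x = 37851·423 + 60356·371 + 95580·1404 + 110415·599 = 238735954, so x̄ = 238735954/304202 ≈ 784.79.
Σw·y = 37851·173 + 60356·679 + 95580·765 + 110415·548 = 181156067, so ȳ = 181156067/304202 ≈ 595.51.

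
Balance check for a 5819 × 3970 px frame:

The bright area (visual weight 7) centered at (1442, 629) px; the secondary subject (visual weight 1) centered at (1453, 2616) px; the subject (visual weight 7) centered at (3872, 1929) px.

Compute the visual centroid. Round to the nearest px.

(2577, 1368)

Weights sum to 7 + 1 + 7 = 15.
x: (7·1442 + 1·1453 + 7·3872) / 15 = 38651 / 15 ≈ 2576.73
y: (7·629 + 1·2616 + 7·1929) / 15 = 20522 / 15 ≈ 1368.13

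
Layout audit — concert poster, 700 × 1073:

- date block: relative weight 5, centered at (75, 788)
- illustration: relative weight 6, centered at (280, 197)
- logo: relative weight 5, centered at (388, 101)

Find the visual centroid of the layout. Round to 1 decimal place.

(249.7, 351.7)

Total weight = 5 + 6 + 5 = 16.
x: (5·75 + 6·280 + 5·388) / 16 = 3995 / 16 ≈ 249.69
y: (5·788 + 6·197 + 5·101) / 16 = 5627 / 16 ≈ 351.69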